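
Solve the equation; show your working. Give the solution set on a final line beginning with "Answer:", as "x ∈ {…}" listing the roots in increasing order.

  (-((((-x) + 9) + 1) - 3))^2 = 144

Step 1. [(-((((-x) + 9) + 1) - 3))^2 = 144] 144 ≥ 0, LHS is (·)² — take ±√, so sqrt: -((((-x) + 9) + 1) - 3) = 12 or -12.
Step 2. [-((((-x) + 9) + 1) - 3) = 12 or -12] leading − — multiply by −1. So neg: (((-x) + 9) + 1) - 3 = -12 or 12.
Step 3. [(((-x) + 9) + 1) - 3 = -12 or 12] the outer -3 inverts by adding 3 ⇒ sub: ((-x) + 9) + 1 = -9 or 15.
Step 4. [((-x) + 9) + 1 = -9 or 15] +1 is outermost — subtract 1 both sides. So sub: (-x) + 9 = -10 or 14.
Step 5. [(-x) + 9 = -10 or 14] the outer +9 inverts by subtracting 9, so sub: -x = -19 or 5.
Step 6. [-x = -19 or 5] flip signs both sides ⇒ neg: x = 19 or -5.

Answer: x ∈ {-5, 19}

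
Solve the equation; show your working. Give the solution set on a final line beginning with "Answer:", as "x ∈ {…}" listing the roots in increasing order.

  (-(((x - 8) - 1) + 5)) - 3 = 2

Step 1. [(-(((x - 8) - 1) + 5)) - 3 = 2] 3 comes off first (add 3) ⇒ sub: -(((x - 8) - 1) + 5) = 5.
Step 2. [-(((x - 8) - 1) + 5) = 5] leading − — multiply by −1. So neg: ((x - 8) - 1) + 5 = -5.
Step 3. [((x - 8) - 1) + 5 = -5] +5 is outermost — subtract 5 both sides ⇒ sub: (x - 8) - 1 = -10.
Step 4. [(x - 8) - 1 = -10] -1 is outermost — add 1 both sides ⇒ sub: x - 8 = -9.
Step 5. [x - 8 = -9] 8 comes off first (add 8), so sub: x = -1.

Answer: x ∈ {-1}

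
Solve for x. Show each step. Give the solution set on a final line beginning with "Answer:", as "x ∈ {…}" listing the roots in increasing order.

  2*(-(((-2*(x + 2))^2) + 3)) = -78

Step 1. [2*(-(((-2*(x + 2))^2) + 3)) = -78] LHS = 2·(…); ÷2 both sides ⇒ div: -(((-2*(x + 2))^2) + 3) = -39.
Step 2. [-(((-2*(x + 2))^2) + 3) = -39] leading − — multiply by −1, so neg: ((-2*(x + 2))^2) + 3 = 39.
Step 3. [((-2*(x + 2))^2) + 3 = 39] subtract 3: x sits inside (… + 3). So sub: (-2*(x + 2))^2 = 36.
Step 4. [(-2*(x + 2))^2 = 36] √ both sides: 36 ≥ 0 gives two branches ⇒ sqrt: -2*(x + 2) = 6 or -6.
Step 5. [-2*(x + 2) = 6 or -6] -2·(inner) — divide through by -2, so div: x + 2 = -3 or 3.
Step 6. [x + 2 = -3 or 3] subtract 2: x sits inside (… + 2). So sub: x = -5 or 1.

Answer: x ∈ {-5, 1}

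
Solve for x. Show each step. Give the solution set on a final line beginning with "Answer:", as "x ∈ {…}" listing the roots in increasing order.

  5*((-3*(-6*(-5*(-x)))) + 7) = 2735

Step 1. [5*((-3*(-6*(-5*(-x)))) + 7) = 2735] 5 out front; divide by 5. So div: (-3*(-6*(-5*(-x)))) + 7 = 547.
Step 2. [(-3*(-6*(-5*(-x)))) + 7 = 547] the outer +7 inverts by subtracting 7 ⇒ sub: -3*(-6*(-5*(-x))) = 540.
Step 3. [-3*(-6*(-5*(-x))) = 540] LHS = -3·(…); ÷-3 both sides. So div: -6*(-5*(-x)) = -180.
Step 4. [-6*(-5*(-x)) = -180] -6 out front; divide by -6 ⇒ div: -5*(-x) = 30.
Step 5. [-5*(-x) = 30] leading coefficient -5: divide by -5. So div: -x = -6.
Step 6. [-x = -6] LHS negated; negate both sides, so neg: x = 6.

Answer: x ∈ {6}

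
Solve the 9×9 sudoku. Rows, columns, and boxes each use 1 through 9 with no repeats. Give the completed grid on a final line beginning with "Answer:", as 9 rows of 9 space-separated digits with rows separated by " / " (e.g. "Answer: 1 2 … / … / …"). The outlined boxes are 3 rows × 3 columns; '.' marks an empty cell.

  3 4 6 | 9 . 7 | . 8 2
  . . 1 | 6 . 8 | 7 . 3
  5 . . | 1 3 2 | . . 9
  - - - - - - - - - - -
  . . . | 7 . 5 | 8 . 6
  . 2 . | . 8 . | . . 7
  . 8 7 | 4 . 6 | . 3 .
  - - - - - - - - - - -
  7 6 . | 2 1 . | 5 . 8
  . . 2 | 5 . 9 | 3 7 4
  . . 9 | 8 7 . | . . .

Step 1. [r9c9∈{1}] nothing but 1 survives at r9c9 ⇒ r9c9=1.
Step 2. [r5c6∈{1,3}] col 6 places 1 nowhere but r5c6, so r5c6=1.
Step 3. [r4c8∈{1,2,4,9}] 1 has one home in col 8: r4c8 ⇒ r4c8=1.
Step 4. [r9c1∈{4}] r9c1 has the single candidate 4 ⇒ r9c1=4.
Step 5. [r4c1∈{9}] only 9 remains possible at r4c1 ⇒ r4c1=9.
Step 6. [r7c3∈{3}] only 3 remains possible at r7c3 ⇒ r7c3=3.
Step 7. [r6c7∈{2,9}] 2 has one home in box 6: r6c7. So r6c7=2.
Step 8. [r2c8∈{4,5}] in box 3, 5 fits only at r2c8. So r2c8=5.
Step 9. [r9c7∈{6}] r9c7's peers cover all but 6, so r9c7=6.
Step 10. [r3c7∈{4}] only 4 remains possible at r3c7. So r3c7=4.
Step 11. [r5c8∈{4,9}] in col 8, 4 fits only at r5c8. So r5c8=4.
Step 12. [r6c1∈{1}] nothing but 1 survives at r6c1, so r6c1=1.
Step 13. [r9c2∈{5}] r9c2's peers cover all but 5, so r9c2=5.
Step 14. [r7c8∈{9}] r7c8 has the single candidate 9, so r7c8=9.
Step 15. [r8c2∈{1}] r8c2 has the single candidate 1. So r8c2=1.
Step 16. [r4c2∈{3}] nothing but 3 survives at r4c2. So r4c2=3.
Step 17. [r1c5∈{5}] only 5 remains possible at r1c5, so r1c5=5.
Step 18. [r1c7∈{1}] r1c7 is down to just 1. So r1c7=1.
Step 19. [r3c8∈{6}] r3c8 has the single candidate 6, so r3c8=6.
Step 20. [r6c5∈{9}] r6c5 has the single candidate 9. So r6c5=9.
Step 21. [r5c3∈{5}] r5c3 has the single candidate 5, so r5c3=5.
Step 22. [r9c6∈{3}] only 3 remains possible at r9c6 ⇒ r9c6=3.
Step 23. [r9c8∈{2}] nothing but 2 survives at r9c8. So r9c8=2.
Step 24. [r8c1∈{8}] r8c1 is down to just 8, so r8c1=8.
Step 25. [r2c5∈{4}] r2c5's peers cover all but 4 ⇒ r2c5=4.
Step 26. [r2c1∈{2}] r2c1 is down to just 2, so r2c1=2.
Step 27. [r5c7∈{9}] nothing but 9 survives at r5c7 ⇒ r5c7=9.
Step 28. [r3c2∈{7}] r3c2 is down to just 7 ⇒ r3c2=7.
Step 29. [r5c4∈{3}] r5c4's peers cover all but 3, so r5c4=3.
Step 30. [r5c1∈{6}] only 6 remains possible at r5c1 ⇒ r5c1=6.
Step 31. [r3c3∈{8}] r3c3 has the single candidate 8 ⇒ r3c3=8.
Step 32. [r6c9∈{5}] r6c9 is down to just 5 ⇒ r6c9=5.
Step 33. [r7c6∈{4}] r7c6 is down to just 4, so r7c6=4.
Step 34. [r4c3∈{4}] r4c3 is down to just 4, so r4c3=4.
Step 35. [r8c5∈{6}] only 6 remains possible at r8c5, so r8c5=6.
Step 36. [r4c5∈{2}] r4c5's peers cover all but 2 ⇒ r4c5=2.
Step 37. [r2c2∈{9}] r2c2's peers cover all but 9. So r2c2=9.

Answer: 3 4 6 9 5 7 1 8 2 / 2 9 1 6 4 8 7 5 3 / 5 7 8 1 3 2 4 6 9 / 9 3 4 7 2 5 8 1 6 / 6 2 5 3 8 1 9 4 7 / 1 8 7 4 9 6 2 3 5 / 7 6 3 2 1 4 5 9 8 / 8 1 2 5 6 9 3 7 4 / 4 5 9 8 7 3 6 2 1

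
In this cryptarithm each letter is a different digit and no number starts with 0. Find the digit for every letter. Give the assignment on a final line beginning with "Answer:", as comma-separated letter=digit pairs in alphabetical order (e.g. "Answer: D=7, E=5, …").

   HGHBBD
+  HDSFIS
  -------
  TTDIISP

Step 1. [col 1: D + S ≡ P (mod 10)] no forcing yet in column 1 (carry-in 0); P=2 is free and consistent — try it ⇒ P=2.
Step 2. [T] the sum has 7 digits but both addends have 6; that extra leading digit T is the final carry, namely 1 ⇒ T=1.
Step 3. [col 1: D + S ≡ P (mod 10)] no forcing yet in column 1 (carry-in 0); S=4 is free and consistent — try it. So S=4.
Step 4. [col 1: D + S ≡ P (mod 10)] column 1 reads D+S+carry(0)=P with S=4, P=2; with digits 1,2,4 already taken and all letters distinct, the only value for D is 8 ⇒ D=8.
Step 5. [col 2: B + I ≡ S (mod 10)] no forcing yet in column 2 (carry-in 1); B=3 is free and consistent — try it. So B=3.
Step 6. [col 2: B + I ≡ S (mod 10)] column 2 reads B+I+carry(1)=S with B=3, S=4; with digits 1,2,3,4,8 already taken and all letters distinct, the only value for I is 0. So I=0.
Step 7. [col 3: B + F ≡ I (mod 10)] column 3 reads B+F+carry(0)=I with B=3, I=0; with digits 0,1,2,3,4,8 already taken and all letters distinct, the only value for F is 7 ⇒ F=7.
Step 8. [col 4: H + S ≡ I (mod 10)] column 4: given S=4, I=0, carry-in 1, and digits 0,1,2,3,4,7,8 already taken and all letters distinct, H+S≡I (mod 10) forces H=5. So H=5.
Step 9. [col 5: G + D ≡ D (mod 10)] from column 5 (D=8, carry-in 1, digits 0,1,2,3,4,5,7,8 already taken and all letters distinct): G must equal 9. So G=9.

Answer: B=3, D=8, F=7, G=9, H=5, I=0, P=2, S=4, T=1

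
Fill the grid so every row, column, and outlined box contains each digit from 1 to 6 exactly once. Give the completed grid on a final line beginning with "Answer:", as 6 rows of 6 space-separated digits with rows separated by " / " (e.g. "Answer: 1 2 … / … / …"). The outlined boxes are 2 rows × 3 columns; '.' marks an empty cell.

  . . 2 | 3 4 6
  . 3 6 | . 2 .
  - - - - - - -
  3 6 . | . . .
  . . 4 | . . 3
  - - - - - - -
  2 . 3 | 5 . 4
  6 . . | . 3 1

Step 1. [r3c3∈{1,5}] across col 3, 1 lands solely at r3c3, so r3c3=1.
Step 2. [r4c1∈{5}] r4c1 is down to just 5, so r4c1=5.
Step 3. [r4c4∈{1,2,6}] r4c4 is the only open cell in col 4 admitting 6, so r4c4=6.
Step 4. [r3c6∈{2,5}] across col 6, 2 lands solely at r3c6, so r3c6=2.
Step 5. [r1c1∈{1}] r1c1's peers cover all but 1 ⇒ r1c1=1.
Step 6. [r1c2∈{5}] nothing but 5 survives at r1c2, so r1c2=5.
Step 7. [r3c5∈{5}] r3c5's peers cover all but 5, so r3c5=5.
Step 8. [r2c1∈{4}] only 4 remains possible at r2c1, so r2c1=4.
Step 9. [r4c2∈{2}] only 2 remains possible at r4c2, so r4c2=2.
Step 10. [r6c3∈{5}] r6c3 has the single candidate 5 ⇒ r6c3=5.
Step 11. [r4c5∈{1}] r4c5 is down to just 1, so r4c5=1.
Step 12. [r2c6∈{5}] only 5 remains possible at r2c6, so r2c6=5.
Step 13. [r2c4∈{1}] r2c4 has the single candidate 1, so r2c4=1.
Step 14. [r5c2∈{1}] r5c2's peers cover all but 1, so r5c2=1.
Step 15. [r6c2∈{4}] nothing but 4 survives at r6c2 ⇒ r6c2=4.
Step 16. [r3c4∈{4}] r3c4's peers cover all but 4, so r3c4=4.
Step 17. [r5c5∈{6}] nothing but 6 survives at r5c5. So r5c5=6.
Step 18. [r6c4∈{2}] r6c4 is down to just 2 ⇒ r6c4=2.

Answer: 1 5 2 3 4 6 / 4 3 6 1 2 5 / 3 6 1 4 5 2 / 5 2 4 6 1 3 / 2 1 3 5 6 4 / 6 4 5 2 3 1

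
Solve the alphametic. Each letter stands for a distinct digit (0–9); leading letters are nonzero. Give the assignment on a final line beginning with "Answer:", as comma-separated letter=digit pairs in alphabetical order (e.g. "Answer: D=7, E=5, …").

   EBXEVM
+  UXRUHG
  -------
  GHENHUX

Step 1. [col 1: M + G ≡ X (mod 10)] column 1 (M + G ≡ X (mod 10), carry-in 0) doesn't pin G yet; pick G=1 and continue ⇒ G=1.
Step 2. [col 1: M + G ≡ X (mod 10)] no forcing yet in column 1 (carry-in 0); M=4 is free and consistent — try it. So M=4.
Step 3. [col 1: M + G ≡ X (mod 10)] in column 1 we have M+G≡X with carry-in 0; given M=4, G=1 and digits 1,4 already taken and all letters distinct, that pins X to 5 ⇒ X=5.
Step 4. [col 2: V + H ≡ U (mod 10)] V=2 is one option consistent with column 2 (V + H ≡ U (mod 10), carry-in 0) — take it ⇒ V=2.
Step 5. [col 2: V + H ≡ U (mod 10)] several values work for U in column 2 (V + H ≡ U (mod 10), carry-in 0); try U=9, so U=9.
Step 6. [col 2: V + H ≡ U (mod 10)] in column 2 we have V+H≡U with carry-in 0; given V=2, U=9 and digits 1,2,4,5,9 already taken and all letters distinct, that pins H to 7. So H=7.
Step 7. [col 3: E + U ≡ H (mod 10)] column 3: given U=9, H=7, carry-in 0, and digits 1,2,4,5,7,9 already taken and all letters distinct, E+U≡H (mod 10) forces E=8, so E=8.
Step 8. [col 4: X + R ≡ N (mod 10)] column 4: given X=5, carry-in 1, and digits 1,2,4,5,7,8,9 already taken and all letters distinct, X+R≡N (mod 10) forces R=0, so R=0.
Step 9. [col 4: X + R ≡ N (mod 10)] column 4: given X=5, R=0, carry-in 1, and digits 0,1,2,4,5,7,8,9 already taken and all letters distinct, X+R≡N (mod 10) forces N=6, so N=6.
Step 10. [col 5: B + X ≡ E (mod 10)] from column 5 (X=5, E=8, carry-in 0, digits 0,1,2,4,5,6,7,8,9 already taken and all letters distinct): B must equal 3. So B=3.

Answer: B=3, E=8, G=1, H=7, M=4, N=6, R=0, U=9, V=2, X=5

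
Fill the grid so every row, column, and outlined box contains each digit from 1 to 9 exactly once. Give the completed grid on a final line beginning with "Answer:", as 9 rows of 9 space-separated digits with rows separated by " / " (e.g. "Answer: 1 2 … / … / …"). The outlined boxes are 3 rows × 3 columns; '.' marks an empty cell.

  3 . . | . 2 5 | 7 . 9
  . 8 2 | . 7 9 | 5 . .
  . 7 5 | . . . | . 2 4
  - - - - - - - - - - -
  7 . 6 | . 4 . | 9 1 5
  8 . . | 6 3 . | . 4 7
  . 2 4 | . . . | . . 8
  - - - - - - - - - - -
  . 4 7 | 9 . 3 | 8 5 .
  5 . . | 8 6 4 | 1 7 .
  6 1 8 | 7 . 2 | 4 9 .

Step 1. [r5c6∈{1}] nothing but 1 survives at r5c6 ⇒ r5c6=1.
Step 2. [r2c9∈{1,3,6}] across col 9, 1 lands solely at r2c9. So r2c9=1.
Step 3. [r2c8∈{3,6}] r2c8 is the only open cell in row 2 admitting 6 ⇒ r2c8=6.
Step 4. [r5c3∈{9}] r5c3 has the single candidate 9. So r5c3=9.
Step 5. [r3c5∈{1,8}] 8 has one home in col 5: r3c5. So r3c5=8.
Step 6. [r1c3∈{1}] r1c3's peers cover all but 1 ⇒ r1c3=1.
Step 7. [r3c7∈{3}] nothing but 3 survives at r3c7 ⇒ r3c7=3.
Step 8. [r8c9∈{2,3}] in row 8, 2 fits only at r8c9. So r8c9=2.
Step 9. [r9c5∈{5}] r9c5's peers cover all but 5. So r9c5=5.
Step 10. [r2c1∈{4}] only 4 remains possible at r2c1 ⇒ r2c1=4.
Step 11. [r8c2∈{3,9}] r8c2 is the only open cell in row 8 admitting 9. So r8c2=9.
Step 12. [r3c6∈{6}] only 6 remains possible at r3c6. So r3c6=6.
Step 13. [r2c4∈{3}] r2c4's peers cover all but 3 ⇒ r2c4=3.
Step 14. [r6c8∈{3}] r6c8 is down to just 3. So r6c8=3.
Step 15. [r3c4∈{1}] r3c4 has the single candidate 1, so r3c4=1.
Step 16. [r1c2∈{6}] r1c2's peers cover all but 6 ⇒ r1c2=6.
Step 17. [r3c1∈{9}] r3c1's peers cover all but 9 ⇒ r3c1=9.
Step 18. [r6c4∈{5}] nothing but 5 survives at r6c4, so r6c4=5.
Step 19. [r7c5∈{1}] r7c5 has the single candidate 1. So r7c5=1.
Step 20. [r5c7∈{2}] r5c7 is down to just 2, so r5c7=2.
Step 21. [r6c6∈{7}] r6c6's peers cover all but 7 ⇒ r6c6=7.
Step 22. [r4c2∈{3}] nothing but 3 survives at r4c2 ⇒ r4c2=3.
Step 23. [r4c6∈{8}] r4c6's peers cover all but 8. So r4c6=8.
Step 24. [r7c9∈{6}] only 6 remains possible at r7c9. So r7c9=6.
Step 25. [r4c4∈{2}] r4c4's peers cover all but 2. So r4c4=2.
Step 26. [r6c1∈{1}] r6c1 is down to just 1. So r6c1=1.
Step 27. [r7c1∈{2}] r7c1's peers cover all but 2, so r7c1=2.
Step 28. [r9c9∈{3}] r9c9's peers cover all but 3. So r9c9=3.
Step 29. [r6c5∈{9}] r6c5 has the single candidate 9 ⇒ r6c5=9.
Step 30. [r1c4∈{4}] r1c4 is down to just 4 ⇒ r1c4=4.
Step 31. [r5c2∈{5}] only 5 remains possible at r5c2, so r5c2=5.
Step 32. [r6c7∈{6}] r6c7's peers cover all but 6. So r6c7=6.
Step 33. [r8c3∈{3}] r8c3 has the single candidate 3. So r8c3=3.
Step 34. [r1c8∈{8}] nothing but 8 survives at r1c8. So r1c8=8.

Answer: 3 6 1 4 2 5 7 8 9 / 4 8 2 3 7 9 5 6 1 / 9 7 5 1 8 6 3 2 4 / 7 3 6 2 4 8 9 1 5 / 8 5 9 6 3 1 2 4 7 / 1 2 4 5 9 7 6 3 8 / 2 4 7 9 1 3 8 5 6 / 5 9 3 8 6 4 1 7 2 / 6 1 8 7 5 2 4 9 3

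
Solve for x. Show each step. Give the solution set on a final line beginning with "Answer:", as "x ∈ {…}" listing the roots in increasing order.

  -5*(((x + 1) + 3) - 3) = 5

Step 1. [-5*(((x + 1) + 3) - 3) = 5] -5 out front; divide by -5, so div: ((x + 1) + 3) - 3 = -1.
Step 2. [((x + 1) + 3) - 3 = -1] -3 is outermost — add 3 both sides. So sub: (x + 1) + 3 = 2.
Step 3. [(x + 1) + 3 = 2] the outer +3 inverts by subtracting 3 ⇒ sub: x + 1 = -1.
Step 4. [x + 1 = -1] +1 is outermost — subtract 1 both sides ⇒ sub: x = -2.

Answer: x ∈ {-2}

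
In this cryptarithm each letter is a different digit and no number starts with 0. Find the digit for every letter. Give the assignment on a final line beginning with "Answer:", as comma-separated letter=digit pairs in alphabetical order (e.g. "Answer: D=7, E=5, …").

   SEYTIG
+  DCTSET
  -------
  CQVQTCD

Step 1. [col 1: G + T ≡ D (mod 10)] T=5 is one option consistent with column 1 (G + T ≡ D (mod 10), carry-in 0) — take it. So T=5.
Step 2. [col 1: G + T ≡ D (mod 10)] no forcing yet in column 1 (carry-in 0); G=2 is free and consistent — try it ⇒ G=2.
Step 3. [C] C is the leading digit of a 7-digit sum of two 6-digit numbers; the final carry is exactly 1, so C=1.
Step 4. [col 1: G + T ≡ D (mod 10)] column 1: given G=2, T=5, carry-in 0, and digits 1,2,5 already taken and all letters distinct, G+T≡D (mod 10) forces D=7. So D=7.
Step 5. [col 2: I + E ≡ C (mod 10)] E=3 is one option consistent with column 2 (I + E ≡ C (mod 10), carry-in 0) — take it, so E=3.
Step 6. [col 2: I + E ≡ C (mod 10)] in column 2 we have I+E≡C with carry-in 0; given E=3, C=1 and digits 1,2,3,5,7 already taken and all letters distinct, that pins I to 8. So I=8.
Step 7. [col 3: T + S ≡ T (mod 10)] column 3: given T=5, carry-in 1, and digits 1,2,3,5,7,8 already taken and all letters distinct, T+S≡T (mod 10) forces S=9 ⇒ S=9.
Step 8. [col 4: Y + T ≡ Q (mod 10)] column 4 (Y + T ≡ Q (mod 10), carry-in 1) doesn't pin Q yet; pick Q=6 and continue, so Q=6.
Step 9. [col 4: Y + T ≡ Q (mod 10)] column 4 reads Y+T+carry(1)=Q with T=5, Q=6; with digits 1,2,3,5,6,7,8,9 already taken and all letters distinct, the only value for Y is 0, so Y=0.
Step 10. [col 5: E + C ≡ V (mod 10)] column 5 reads E+C+carry(0)=V with E=3, C=1; with digits 0,1,2,3,5,6,7,8,9 already taken and all letters distinct, the only value for V is 4, so V=4.

Answer: C=1, D=7, E=3, G=2, I=8, Q=6, S=9, T=5, V=4, Y=0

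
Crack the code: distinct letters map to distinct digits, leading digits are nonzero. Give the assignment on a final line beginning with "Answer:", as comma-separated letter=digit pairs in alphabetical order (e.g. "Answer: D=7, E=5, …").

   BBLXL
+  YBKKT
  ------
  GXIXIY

Step 1. [col 1: L + T ≡ Y (mod 10)] column 1 (L + T ≡ Y (mod 10), carry-in 0) doesn't pin Y yet; pick Y=8 and continue. So Y=8.
Step 2. [G] adding two 5-digit numbers gives at most 5+1 digits, and here it does — G is that final carry and must be 1, so G=1.
Step 3. [col 1: L + T ≡ Y (mod 10)] no forcing yet in column 1 (carry-in 0); L=5 is free and consistent — try it, so L=5.
Step 4. [col 1: L + T ≡ Y (mod 10)] from column 1 (L=5, Y=8, carry-in 0, digits 1,5,8 already taken and all letters distinct): T must equal 3, so T=3.
Step 5. [col 2: X + K ≡ I (mod 10)] column 2 (X + K ≡ I (mod 10), carry-in 0) doesn't pin X yet; pick X=2 and continue. So X=2.
Step 6. [col 2: X + K ≡ I (mod 10)] K=7 is one option consistent with column 2 (X + K ≡ I (mod 10), carry-in 0) — take it, so K=7.
Step 7. [col 2: X + K ≡ I (mod 10)] in column 2 we have X+K≡I with carry-in 0; given X=2, K=7 and digits 1,2,3,5,7,8 already taken and all letters distinct, that pins I to 9, so I=9.
Step 8. [col 4: B + B ≡ I (mod 10)] in column 4 we have B+B≡I with carry-in 1; given I=9 and digits 1,2,3,5,7,8,9 already taken and all letters distinct, that pins B to 4, so B=4.

Answer: B=4, G=1, I=9, K=7, L=5, T=3, X=2, Y=8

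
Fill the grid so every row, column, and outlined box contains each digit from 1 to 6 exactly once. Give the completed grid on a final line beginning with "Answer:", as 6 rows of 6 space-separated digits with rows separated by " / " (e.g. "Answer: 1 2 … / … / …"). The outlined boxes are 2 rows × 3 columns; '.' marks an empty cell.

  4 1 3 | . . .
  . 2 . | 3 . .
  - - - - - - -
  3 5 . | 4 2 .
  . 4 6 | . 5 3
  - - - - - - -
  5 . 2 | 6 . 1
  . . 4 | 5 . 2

Step 1. [r1c5∈{6}] r1c5 is down to just 6, so r1c5=6.
Step 2. [r6c2∈{3,6}] across col 2, 6 lands solely at r6c2 ⇒ r6c2=6.
Step 3. [r2c6∈{4,5}] in col 6, 4 fits only at r2c6, so r2c6=4.
Step 4. [r5c5∈{3,4}] across row 5, 4 lands solely at r5c5, so r5c5=4.
Step 5. [r4c4∈{1}] only 1 remains possible at r4c4. So r4c4=1.
Step 6. [r2c1∈{6}] only 6 remains possible at r2c1. So r2c1=6.
Step 7. [r5c2∈{3}] only 3 remains possible at r5c2 ⇒ r5c2=3.
Step 8. [r2c5∈{1}] nothing but 1 survives at r2c5 ⇒ r2c5=1.
Step 9. [r4c1∈{2}] r4c1 has the single candidate 2 ⇒ r4c1=2.
Step 10. [r3c3∈{1}] only 1 remains possible at r3c3, so r3c3=1.
Step 11. [r1c4∈{2}] only 2 remains possible at r1c4 ⇒ r1c4=2.
Step 12. [r6c5∈{3}] r6c5 has the single candidate 3 ⇒ r6c5=3.
Step 13. [r6c1∈{1}] r6c1 is down to just 1 ⇒ r6c1=1.
Step 14. [r1c6∈{5}] r1c6 has the single candidate 5, so r1c6=5.
Step 15. [r2c3∈{5}] nothing but 5 survives at r2c3 ⇒ r2c3=5.
Step 16. [r3c6∈{6}] nothing but 6 survives at r3c6. So r3c6=6.

Answer: 4 1 3 2 6 5 / 6 2 5 3 1 4 / 3 5 1 4 2 6 / 2 4 6 1 5 3 / 5 3 2 6 4 1 / 1 6 4 5 3 2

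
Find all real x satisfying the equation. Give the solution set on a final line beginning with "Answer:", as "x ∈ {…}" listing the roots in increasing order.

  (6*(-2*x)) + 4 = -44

Step 1. [(6*(-2*x)) + 4 = -44] peel the +4: subtract 4 from each side ⇒ sub: 6*(-2*x) = -48.
Step 2. [6*(-2*x) = -48] divide by the outer 6, so div: -2*x = -8.
Step 3. [-2*x = -8] divide by the outer -2 ⇒ div: x = 4.

Answer: x ∈ {4}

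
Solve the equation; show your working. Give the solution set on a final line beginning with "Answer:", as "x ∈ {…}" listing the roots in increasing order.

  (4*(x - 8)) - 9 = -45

Step 1. [(4*(x - 8)) - 9 = -45] add 9: x sits inside (… - 9), so sub: 4*(x - 8) = -36.
Step 2. [4*(x - 8) = -36] 4·(inner) — divide through by 4. So div: x - 8 = -9.
Step 3. [x - 8 = -9] 8 comes off first (add 8), so sub: x = -1.

Answer: x ∈ {-1}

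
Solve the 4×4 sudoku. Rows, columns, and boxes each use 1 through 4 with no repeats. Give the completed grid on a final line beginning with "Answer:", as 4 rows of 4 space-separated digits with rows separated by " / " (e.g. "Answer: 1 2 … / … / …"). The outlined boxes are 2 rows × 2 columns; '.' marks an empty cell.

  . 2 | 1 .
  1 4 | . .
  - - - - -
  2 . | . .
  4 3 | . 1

Step 1. [r1c4∈{3,4}] in row 1, 4 fits only at r1c4. So r1c4=4.
Step 2. [r2c4∈{2,3}] r2c4 is the only open cell in col 4 admitting 2. So r2c4=2.
Step 3. [r2c3∈{3}] nothing but 3 survives at r2c3, so r2c3=3.
Step 4. [r3c4∈{3}] r3c4 has the single candidate 3, so r3c4=3.
Step 5. [r4c3∈{2}] r4c3 is down to just 2, so r4c3=2.
Step 6. [r3c3∈{4}] r3c3 has the single candidate 4 ⇒ r3c3=4.
Step 7. [r3c2∈{1}] r3c2 has the single candidate 1. So r3c2=1.
Step 8. [r1c1∈{3}] r1c1's peers cover all but 3, so r1c1=3.

Answer: 3 2 1 4 / 1 4 3 2 / 2 1 4 3 / 4 3 2 1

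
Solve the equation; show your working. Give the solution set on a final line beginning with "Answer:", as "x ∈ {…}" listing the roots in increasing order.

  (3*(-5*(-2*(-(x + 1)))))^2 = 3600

Step 1. [(3*(-5*(-2*(-(x + 1)))))^2 = 3600] LHS squared, RHS 3600 ≥ 0: apply √ (±), so sqrt: 3*(-5*(-2*(-(x + 1)))) = 60 or -60.
Step 2. [3*(-5*(-2*(-(x + 1)))) = 60 or -60] 3·(inner) — divide through by 3 ⇒ div: -5*(-2*(-(x + 1))) = 20 or -20.
Step 3. [-5*(-2*(-(x + 1))) = 20 or -20] leading coefficient -5: divide by -5. So div: -2*(-(x + 1)) = -4 or 4.
Step 4. [-2*(-(x + 1)) = -4 or 4] leading coefficient -2: divide by -2, so div: -(x + 1) = 2 or -2.
Step 5. [-(x + 1) = 2 or -2] flip signs both sides. So neg: x + 1 = -2 or 2.
Step 6. [x + 1 = -2 or 2] +1 is outermost — subtract 1 both sides. So sub: x = -3 or 1.

Answer: x ∈ {-3, 1}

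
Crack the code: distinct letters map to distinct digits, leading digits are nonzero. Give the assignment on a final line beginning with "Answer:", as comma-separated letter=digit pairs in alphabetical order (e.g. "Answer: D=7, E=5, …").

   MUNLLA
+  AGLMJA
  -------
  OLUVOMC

Step 1. [O] O is the leading digit of a 7-digit sum of two 6-digit numbers; the final carry is exactly 1, so O=1.
Step 2. [col 1: A + A ≡ C (mod 10)] no forcing yet in column 1 (carry-in 0); A=3 is free and consistent — try it ⇒ A=3.
Step 3. [col 1: A + A ≡ C (mod 10)] from column 1 (A=3, carry-in 0, digits 1,3 already taken and all letters distinct): C must equal 6. So C=6.
Step 4. [col 2: L + J ≡ M (mod 10)] several values work for M in column 2 (L + J ≡ M (mod 10), carry-in 0); try M=9 ⇒ M=9.
Step 5. [col 2: L + J ≡ M (mod 10)] column 2 (L + J ≡ M (mod 10), carry-in 0) doesn't pin L yet; pick L=2 and continue ⇒ L=2.
Step 6. [col 2: L + J ≡ M (mod 10)] column 2: given L=2, M=9, carry-in 0, and digits 1,2,3,6,9 already taken and all letters distinct, L+J≡M (mod 10) forces J=7, so J=7.
Step 7. [col 4: N + L ≡ V (mod 10)] from column 4 (L=2, carry-in 1, digits 1,2,3,6,7,9 already taken and all letters distinct): N must equal 5, so N=5.
Step 8. [col 4: N + L ≡ V (mod 10)] column 4: given N=5, L=2, carry-in 1, and digits 1,2,3,5,6,7,9 already taken and all letters distinct, N+L≡V (mod 10) forces V=8. So V=8.
Step 9. [col 5: U + G ≡ U (mod 10)] in column 5 we have U+G≡U with carry-in 0; given nothing yet and digits 1,2,3,5,6,7,8,9 already taken and all letters distinct, that pins G to 0, so G=0.
Step 10. [col 5: U + G ≡ U (mod 10)] in column 5 we have U+G≡U with carry-in 0; given G=0 and digits 0,1,2,3,5,6,7,8,9 already taken and all letters distinct, that pins U to 4. So U=4.

Answer: A=3, C=6, G=0, J=7, L=2, M=9, N=5, O=1, U=4, V=8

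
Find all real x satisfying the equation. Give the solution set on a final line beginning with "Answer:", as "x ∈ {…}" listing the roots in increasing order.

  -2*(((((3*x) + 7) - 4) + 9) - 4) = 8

Step 1. [-2*(((((3*x) + 7) - 4) + 9) - 4) = 8] LHS = -2·(…); ÷-2 both sides. So div: ((((3*x) + 7) - 4) + 9) - 4 = -4.
Step 2. [((((3*x) + 7) - 4) + 9) - 4 = -4] add 4: x sits inside (… - 4), so sub: (((3*x) + 7) - 4) + 9 = 0.
Step 3. [(((3*x) + 7) - 4) + 9 = 0] the outer +9 inverts by subtracting 9. So sub: ((3*x) + 7) - 4 = -9.
Step 4. [((3*x) + 7) - 4 = -9] 4 comes off first (add 4). So sub: (3*x) + 7 = -5.
Step 5. [(3*x) + 7 = -5] the outer +7 inverts by subtracting 7, so sub: 3*x = -12.
Step 6. [3*x = -12] LHS = 3·(…); ÷3 both sides. So div: x = -4.

Answer: x ∈ {-4}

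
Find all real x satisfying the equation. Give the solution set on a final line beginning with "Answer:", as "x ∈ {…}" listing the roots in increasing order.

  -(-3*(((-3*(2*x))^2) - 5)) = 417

Step 1. [-(-3*(((-3*(2*x))^2) - 5)) = 417] LHS negated; negate both sides ⇒ neg: -3*(((-3*(2*x))^2) - 5) = -417.
Step 2. [-3*(((-3*(2*x))^2) - 5) = -417] leading coefficient -3: divide by -3, so div: ((-3*(2*x))^2) - 5 = 139.
Step 3. [((-3*(2*x))^2) - 5 = 139] 5 comes off first (add 5). So sub: (-3*(2*x))^2 = 144.
Step 4. [(-3*(2*x))^2 = 144] LHS squared, RHS 144 ≥ 0: apply √ (±), so sqrt: -3*(2*x) = 12 or -12.
Step 5. [-3*(2*x) = 12 or -12] LHS = -3·(…); ÷-3 both sides ⇒ div: 2*x = -4 or 4.
Step 6. [2*x = -4 or 4] divide by the outer 2. So div: x = -2 or 2.

Answer: x ∈ {-2, 2}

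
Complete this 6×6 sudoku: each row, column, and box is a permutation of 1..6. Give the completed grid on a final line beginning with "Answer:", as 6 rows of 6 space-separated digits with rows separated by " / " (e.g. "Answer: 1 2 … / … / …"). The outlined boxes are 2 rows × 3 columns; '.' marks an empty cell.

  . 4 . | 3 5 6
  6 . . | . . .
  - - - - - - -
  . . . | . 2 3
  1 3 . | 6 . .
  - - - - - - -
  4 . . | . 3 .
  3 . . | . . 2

Step 1. [r4c3∈{2,4,5}] row 4 places 2 nowhere but r4c3. So r4c3=2.
Step 2. [r3c4∈{1,4,5}] in row 3, 1 fits only at r3c4, so r3c4=1.
Step 3. [r6c5∈{1,4,6}] r6c5 is the only open cell in col 5 admitting 6. So r6c5=6.
Step 4. [r2c5∈{1,4}] r2c5 is the only open cell in col 5 admitting 1, so r2c5=1.
Step 5. [r5c2∈{1,2,5,6}] across row 5, 2 lands solely at r5c2, so r5c2=2.
Step 6. [r2c2∈{5}] r2c2's peers cover all but 5. So r2c2=5.
Step 7. [r5c3∈{1,5,6}] in row 5, 6 fits only at r5c3 ⇒ r5c3=6.
Step 8. [r6c3∈{1,5}] box 5 places 5 nowhere but r6c3 ⇒ r6c3=5.
Step 9. [r4c6∈{4,5}] 5 has one home in row 4: r4c6. So r4c6=5.
Step 10. [r2c4∈{2,4}] 2 has one home in row 2: r2c4, so r2c4=2.
Step 11. [r5c6∈{1}] r5c6's peers cover all but 1. So r5c6=1.
Step 12. [r1c1∈{2}] r1c1 is down to just 2 ⇒ r1c1=2.
Step 13. [r3c3∈{4}] r3c3's peers cover all but 4 ⇒ r3c3=4.
Step 14. [r6c2∈{1}] r6c2 is down to just 1 ⇒ r6c2=1.
Step 15. [r2c3∈{3}] r2c3's peers cover all but 3, so r2c3=3.
Step 16. [r2c6∈{4}] r2c6 has the single candidate 4, so r2c6=4.
Step 17. [r4c5∈{4}] only 4 remains possible at r4c5. So r4c5=4.
Step 18. [r1c3∈{1}] r1c3 has the single candidate 1. So r1c3=1.
Step 19. [r3c1∈{5}] only 5 remains possible at r3c1 ⇒ r3c1=5.
Step 20. [r5c4∈{5}] only 5 remains possible at r5c4. So r5c4=5.
Step 21. [r6c4∈{4}] r6c4 is down to just 4 ⇒ r6c4=4.
Step 22. [r3c2∈{6}] r3c2 has the single candidate 6. So r3c2=6.

Answer: 2 4 1 3 5 6 / 6 5 3 2 1 4 / 5 6 4 1 2 3 / 1 3 2 6 4 5 / 4 2 6 5 3 1 / 3 1 5 4 6 2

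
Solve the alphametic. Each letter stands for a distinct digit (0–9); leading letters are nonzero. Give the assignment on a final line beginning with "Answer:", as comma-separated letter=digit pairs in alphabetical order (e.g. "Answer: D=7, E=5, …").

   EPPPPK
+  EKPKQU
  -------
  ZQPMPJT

Step 1. [col 1: K + U ≡ T (mod 10)] U=5 is one option consistent with column 1 (K + U ≡ T (mod 10), carry-in 0) — take it, so U=5.
Step 2. [col 1: K + U ≡ T (mod 10)] column 1 (K + U ≡ T (mod 10), carry-in 0) doesn't pin K yet; pick K=9 and continue. So K=9.
Step 3. [Z] the sum has 7 digits but both addends have 6; that extra leading digit Z is the final carry, namely 1. So Z=1.
Step 4. [col 1: K + U ≡ T (mod 10)] in column 1 we have K+U≡T with carry-in 0; given K=9, U=5 and digits 1,5,9 already taken and all letters distinct, that pins T to 4 ⇒ T=4.
Step 5. [col 2: P + Q ≡ J (mod 10)] P=8 is one option consistent with column 2 (P + Q ≡ J (mod 10), carry-in 1) — take it, so P=8.
Step 6. [col 2: P + Q ≡ J (mod 10)] Q=3 is one option consistent with column 2 (P + Q ≡ J (mod 10), carry-in 1) — take it. So Q=3.
Step 7. [col 2: P + Q ≡ J (mod 10)] from column 2 (P=8, Q=3, carry-in 1, digits 1,3,4,5,8,9 already taken and all letters distinct): J must equal 2. So J=2.
Step 8. [col 4: P + P ≡ M (mod 10)] in column 4 we have P+P≡M with carry-in 1; given P=8 and digits 1,2,3,4,5,8,9 already taken and all letters distinct, that pins M to 7 ⇒ M=7.
Step 9. [col 6: E + E ≡ Q (mod 10)] in column 6 we have E+E≡Q with carry-in 1; given Q=3 and digits 1,2,3,4,5,7,8,9 already taken and all letters distinct, that pins E to 6, so E=6.

Answer: E=6, J=2, K=9, M=7, P=8, Q=3, T=4, U=5, Z=1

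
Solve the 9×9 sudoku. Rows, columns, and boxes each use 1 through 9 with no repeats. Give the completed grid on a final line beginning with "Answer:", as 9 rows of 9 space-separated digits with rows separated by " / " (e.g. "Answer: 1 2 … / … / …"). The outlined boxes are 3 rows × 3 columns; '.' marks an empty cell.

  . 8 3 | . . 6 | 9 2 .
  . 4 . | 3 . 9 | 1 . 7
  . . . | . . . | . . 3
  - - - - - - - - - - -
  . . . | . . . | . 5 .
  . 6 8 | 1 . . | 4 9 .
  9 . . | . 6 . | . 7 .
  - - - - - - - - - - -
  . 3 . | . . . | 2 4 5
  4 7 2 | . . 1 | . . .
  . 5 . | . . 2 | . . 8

Step 1. [r3c7∈{5,6,8}] 5 has one home in col 7: r3c7, so r3c7=5.
Step 2. [r7c1∈{1,6,8}] across col 1, 8 lands solely at r7c1, so r7c1=8.
Step 3. [r7c6∈{7}] r7c6's peers cover all but 7. So r7c6=7.
Step 4. [r7c5∈{9}] r7c5's peers cover all but 9 ⇒ r7c5=9.
Step 5. [r7c3∈{1,6}] across row 7, 1 lands solely at r7c3. So r7c3=1.
Step 6. [r9c1∈{6}] r9c1's peers cover all but 6, so r9c1=6.
Step 7. [r9c4∈{4}] only 4 remains possible at r9c4, so r9c4=4.
Step 8. [r9c5∈{3}] r9c5 has the single candidate 3 ⇒ r9c5=3.
Step 9. [r5c9∈{2}] nothing but 2 survives at r5c9, so r5c9=2.
Step 10. [r4c4∈{2,7,8,9}] row 4 places 9 nowhere but r4c4, so r4c4=9.
Step 11. [r3c2∈{1,2,9}] r3c2 is the only open cell in col 2 admitting 9, so r3c2=9.
Step 12. [r6c9∈{1}] r6c9 is down to just 1. So r6c9=1.
Step 13. [r6c2∈{2}] only 2 remains possible at r6c2, so r6c2=2.
Step 14. [r4c5∈{2,4,7,8}] across row 4, 2 lands solely at r4c5 ⇒ r4c5=2.
Step 15. [r5c5∈{5,7}] 7 has one home in box 5: r5c5 ⇒ r5c5=7.
Step 16. [r3c4∈{2,7,8}] col 4 places 2 nowhere but r3c4. So r3c4=2.
Step 17. [r4c9∈{6}] only 6 remains possible at r4c9 ⇒ r4c9=6.
Step 18. [r8c7∈{3,6}] r8c7 is the only open cell in col 7 admitting 6, so r8c7=6.
Step 19. [r1c4∈{5,7}] r1c4 is the only open cell in col 4 admitting 7, so r1c4=7.
Step 20. [r8c5∈{5,8}] 5 in box 2 is pinned to col 5 ⇒ r8c5≠5.
Step 21. [r8c5∈{8}] r8c5 is down to just 8 ⇒ r8c5=8.
Step 22. [r6c4∈{5,8}] col 4 places 8 nowhere but r6c4. So r6c4=8.
Step 23. [r2c5∈{5}] r2c5 has the single candidate 5, so r2c5=5.
Step 24. [r6c3∈{4,5}] across col 3, 5 lands solely at r6c3, so r6c3=5.
Step 25. [r6c6∈{3,4}] row 6 places 4 nowhere but r6c6. So r6c6=4.
Step 26. [r4c6∈{3}] only 3 remains possible at r4c6. So r4c6=3.
Step 27. [r2c8∈{6,8}] 8 has one home in row 2: r2c8, so r2c8=8.
Step 28. [r3c5∈{1,4}] in row 3, 4 fits only at r3c5 ⇒ r3c5=4.
Step 29. [r3c1∈{1,7}] r3c1 is the only open cell in row 3 admitting 1, so r3c1=1.
Step 30. [r3c3∈{6,7}] across row 3, 7 lands solely at r3c3, so r3c3=7.
Step 31. [r8c9∈{9}] r8c9 has the single candidate 9, so r8c9=9.
Step 32. [r1c9∈{4}] r1c9's peers cover all but 4, so r1c9=4.
Step 33. [r8c8∈{3}] nothing but 3 survives at r8c8 ⇒ r8c8=3.
Step 34. [r3c6∈{8}] r3c6 is down to just 8. So r3c6=8.
Step 35. [r1c1∈{5}] r1c1 is down to just 5, so r1c1=5.
Step 36. [r2c1∈{2}] nothing but 2 survives at r2c1. So r2c1=2.
Step 37. [r5c1∈{3}] r5c1's peers cover all but 3 ⇒ r5c1=3.
Step 38. [r5c6∈{5}] nothing but 5 survives at r5c6. So r5c6=5.
Step 39. [r6c7∈{3}] r6c7 has the single candidate 3 ⇒ r6c7=3.
Step 40. [r7c4∈{6}] r7c4 is down to just 6, so r7c4=6.
Step 41. [r4c3∈{4}] nothing but 4 survives at r4c3. So r4c3=4.
Step 42. [r9c3∈{9}] r9c3 has the single candidate 9. So r9c3=9.
Step 43. [r4c7∈{8}] r4c7 has the single candidate 8. So r4c7=8.
Step 44. [r9c8∈{1}] nothing but 1 survives at r9c8, so r9c8=1.
Step 45. [r3c8∈{6}] only 6 remains possible at r3c8, so r3c8=6.
Step 46. [r1c5∈{1}] r1c5 has the single candidate 1, so r1c5=1.
Step 47. [r8c4∈{5}] r8c4 is down to just 5. So r8c4=5.
Step 48. [r4c2∈{1}] r4c2 is down to just 1 ⇒ r4c2=1.
Step 49. [r9c7∈{7}] only 7 remains possible at r9c7 ⇒ r9c7=7.
Step 50. [r2c3∈{6}] nothing but 6 survives at r2c3. So r2c3=6.
Step 51. [r4c1∈{7}] nothing but 7 survives at r4c1 ⇒ r4c1=7.

Answer: 5 8 3 7 1 6 9 2 4 / 2 4 6 3 5 9 1 8 7 / 1 9 7 2 4 8 5 6 3 / 7 1 4 9 2 3 8 5 6 / 3 6 8 1 7 5 4 9 2 / 9 2 5 8 6 4 3 7 1 / 8 3 1 6 9 7 2 4 5 / 4 7 2 5 8 1 6 3 9 / 6 5 9 4 3 2 7 1 8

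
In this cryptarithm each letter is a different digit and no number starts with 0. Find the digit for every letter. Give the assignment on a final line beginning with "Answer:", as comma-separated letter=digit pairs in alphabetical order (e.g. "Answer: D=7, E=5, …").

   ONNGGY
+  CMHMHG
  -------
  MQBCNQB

Step 1. [M] M is the leading digit of a 7-digit sum of two 6-digit numbers; the final carry is exactly 1, so M=1.
Step 2. [col 1: Y + G ≡ B (mod 10)] several values work for B in column 1 (Y + G ≡ B (mod 10), carry-in 0); try B=6, so B=6.
Step 3. [col 1: Y + G ≡ B (mod 10)] no forcing yet in column 1 (carry-in 0); Y=2 is free and consistent — try it ⇒ Y=2.
Step 4. [col 1: Y + G ≡ B (mod 10)] from column 1 (Y=2, B=6, carry-in 0, digits 1,2,6 already taken and all letters distinct): G must equal 4, so G=4.
Step 5. [col 2: G + H ≡ Q (mod 10)] no forcing yet in column 2 (carry-in 0); H=3 is free and consistent — try it ⇒ H=3.
Step 6. [col 2: G + H ≡ Q (mod 10)] column 2 reads G+H+carry(0)=Q with G=4, H=3; with digits 1,2,3,4,6 already taken and all letters distinct, the only value for Q is 7 ⇒ Q=7.
Step 7. [col 3: G + M ≡ N (mod 10)] column 3: given G=4, M=1, carry-in 0, and digits 1,2,3,4,6,7 already taken and all letters distinct, G+M≡N (mod 10) forces N=5. So N=5.
Step 8. [col 4: N + H ≡ C (mod 10)] column 4: given N=5, H=3, carry-in 0, and digits 1,2,3,4,5,6,7 already taken and all letters distinct, N+H≡C (mod 10) forces C=8 ⇒ C=8.
Step 9. [col 6: O + C ≡ Q (mod 10)] in column 6 we have O+C≡Q with carry-in 0; given C=8, Q=7 and digits 1,2,3,4,5,6,7,8 already taken and all letters distinct, that pins O to 9, so O=9.

Answer: B=6, C=8, G=4, H=3, M=1, N=5, O=9, Q=7, Y=2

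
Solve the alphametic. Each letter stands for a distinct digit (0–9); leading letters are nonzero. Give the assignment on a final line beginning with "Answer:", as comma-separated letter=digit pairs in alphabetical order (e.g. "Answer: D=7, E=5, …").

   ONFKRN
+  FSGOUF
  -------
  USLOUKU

Step 1. [col 1: N + F ≡ U (mod 10)] no forcing yet in column 1 (carry-in 0); F=6 is free and consistent — try it. So F=6.
Step 2. [col 1: N + F ≡ U (mod 10)] no forcing yet in column 1 (carry-in 0); U=1 is free and consistent — try it. So U=1.
Step 3. [col 1: N + F ≡ U (mod 10)] column 1: given F=6, U=1, carry-in 0, and digits 1,6 already taken and all letters distinct, N+F≡U (mod 10) forces N=5. So N=5.
Step 4. [col 2: R + U ≡ K (mod 10)] column 2 (R + U ≡ K (mod 10), carry-in 1) doesn't pin R yet; pick R=2 and continue, so R=2.
Step 5. [col 2: R + U ≡ K (mod 10)] from column 2 (R=2, U=1, carry-in 1, digits 1,2,5,6 already taken and all letters distinct): K must equal 4 ⇒ K=4.
Step 6. [col 3: K + O ≡ U (mod 10)] from column 3 (K=4, U=1, carry-in 0, digits 1,2,4,5,6 already taken and all letters distinct): O must equal 7, so O=7.
Step 7. [col 4: F + G ≡ O (mod 10)] column 4: given F=6, O=7, carry-in 1, and digits 1,2,4,5,6,7 already taken and all letters distinct, F+G≡O (mod 10) forces G=0, so G=0.
Step 8. [col 5: N + S ≡ L (mod 10)] no forcing yet in column 5 (carry-in 0); S=3 is free and consistent — try it ⇒ S=3.
Step 9. [col 5: N + S ≡ L (mod 10)] column 5: given N=5, S=3, carry-in 0, and digits 0,1,2,3,4,5,6,7 already taken and all letters distinct, N+S≡L (mod 10) forces L=8 ⇒ L=8.

Answer: F=6, G=0, K=4, L=8, N=5, O=7, R=2, S=3, U=1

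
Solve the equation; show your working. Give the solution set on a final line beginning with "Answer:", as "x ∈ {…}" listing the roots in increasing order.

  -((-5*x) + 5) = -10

Step 1. [-((-5*x) + 5) = -10] leading − — multiply by −1, so neg: (-5*x) + 5 = 10.
Step 2. [(-5*x) + 5 = 10] peel the +5: subtract 5 from each side, so sub: -5*x = 5.
Step 3. [-5*x = 5] -5·(inner) — divide through by -5, so div: x = -1.

Answer: x ∈ {-1}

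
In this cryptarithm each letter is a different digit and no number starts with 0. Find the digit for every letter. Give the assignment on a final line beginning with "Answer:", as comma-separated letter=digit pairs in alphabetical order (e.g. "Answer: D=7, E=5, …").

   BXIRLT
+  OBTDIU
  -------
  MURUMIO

Step 1. [M] M is the leading digit of a 7-digit sum of two 6-digit numbers; the final carry is exactly 1, so M=1.
Step 2. [col 1: T + U ≡ O (mod 10)] no forcing yet in column 1 (carry-in 0); U=3 is free and consistent — try it, so U=3.
Step 3. [col 1: T + U ≡ O (mod 10)] several values work for T in column 1 (T + U ≡ O (mod 10), carry-in 0); try T=4 ⇒ T=4.
Step 4. [col 1: T + U ≡ O (mod 10)] column 1 reads T+U+carry(0)=O with T=4, U=3; with digits 1,3,4 already taken and all letters distinct, the only value for O is 7, so O=7.
Step 5. [col 2: L + I ≡ I (mod 10)] from column 2 (nothing yet, carry-in 0, digits 1,3,4,7 already taken and all letters distinct): L must equal 0 ⇒ L=0.
Step 6. [col 2: L + I ≡ I (mod 10)] column 2 (L + I ≡ I (mod 10), carry-in 0) doesn't pin I yet; pick I=8 and continue, so I=8.
Step 7. [col 3: R + D ≡ M (mod 10)] R=2 is one option consistent with column 3 (R + D ≡ M (mod 10), carry-in 0) — take it, so R=2.
Step 8. [col 3: R + D ≡ M (mod 10)] column 3: given R=2, M=1, carry-in 0, and digits 0,1,2,3,4,7,8 already taken and all letters distinct, R+D≡M (mod 10) forces D=9 ⇒ D=9.
Step 9. [col 5: X + B ≡ R (mod 10)] X=6 is one option consistent with column 5 (X + B ≡ R (mod 10), carry-in 1) — take it, so X=6.
Step 10. [col 5: X + B ≡ R (mod 10)] in column 5 we have X+B≡R with carry-in 1; given X=6, R=2 and digits 0,1,2,3,4,6,7,8,9 already taken and all letters distinct, that pins B to 5, so B=5.

Answer: B=5, D=9, I=8, L=0, M=1, O=7, R=2, T=4, U=3, X=6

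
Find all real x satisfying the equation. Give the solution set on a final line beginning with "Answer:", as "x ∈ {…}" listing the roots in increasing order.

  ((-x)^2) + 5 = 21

Step 1. [((-x)^2) + 5 = 21] subtract 5: x sits inside (… + 5). So sub: (-x)^2 = 16.
Step 2. [(-x)^2 = 16] √ both sides: 16 ≥ 0 gives two branches. So sqrt: -x = 4 or -4.
Step 3. [-x = 4 or -4] LHS negated; negate both sides. So neg: x = -4 or 4.

Answer: x ∈ {-4, 4}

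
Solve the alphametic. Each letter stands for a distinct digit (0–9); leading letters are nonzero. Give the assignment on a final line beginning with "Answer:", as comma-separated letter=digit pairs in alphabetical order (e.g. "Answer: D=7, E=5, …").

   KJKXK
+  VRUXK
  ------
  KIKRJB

Step 1. [col 1: K + K ≡ B (mod 10)] several values work for B in column 1 (K + K ≡ B (mod 10), carry-in 0); try B=2, so B=2.
Step 2. [col 1: K + K ≡ B (mod 10)] K=1 is one option consistent with column 1 (K + K ≡ B (mod 10), carry-in 0) — take it. So K=1.
Step 3. [col 2: X + X ≡ J (mod 10)] column 2 (X + X ≡ J (mod 10), carry-in 0) doesn't pin J yet; pick J=6 and continue. So J=6.
Step 4. [col 2: X + X ≡ J (mod 10)] X=3 is one option consistent with column 2 (X + X ≡ J (mod 10), carry-in 0) — take it. So X=3.
Step 5. [col 3: K + U ≡ R (mod 10)] no forcing yet in column 3 (carry-in 0); R=5 is free and consistent — try it. So R=5.
Step 6. [col 3: K + U ≡ R (mod 10)] from column 3 (K=1, R=5, carry-in 0, digits 1,2,3,5,6 already taken and all letters distinct): U must equal 4. So U=4.
Step 7. [col 5: K + V ≡ I (mod 10)] I=0 is one option consistent with column 5 (K + V ≡ I (mod 10), carry-in 1) — take it. So I=0.
Step 8. [col 5: K + V ≡ I (mod 10)] column 5: given K=1, I=0, carry-in 1, and digits 0,1,2,3,4,5,6 already taken and all letters distinct, K+V≡I (mod 10) forces V=8. So V=8.

Answer: B=2, I=0, J=6, K=1, R=5, U=4, V=8, X=3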